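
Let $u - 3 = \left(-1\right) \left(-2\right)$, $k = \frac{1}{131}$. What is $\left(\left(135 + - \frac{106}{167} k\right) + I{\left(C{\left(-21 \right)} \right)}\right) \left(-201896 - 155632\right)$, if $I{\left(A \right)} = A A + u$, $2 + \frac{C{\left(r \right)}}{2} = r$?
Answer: $- \frac{17645582068368}{21877} \approx -8.0658 \cdot 10^{8}$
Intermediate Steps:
$k = \frac{1}{131} \approx 0.0076336$
$u = 5$ ($u = 3 - -2 = 3 + 2 = 5$)
$C{\left(r \right)} = -4 + 2 r$
$I{\left(A \right)} = 5 + A^{2}$ ($I{\left(A \right)} = A A + 5 = A^{2} + 5 = 5 + A^{2}$)
$\left(\left(135 + - \frac{106}{167} k\right) + I{\left(C{\left(-21 \right)} \right)}\right) \left(-201896 - 155632\right) = \left(\left(135 + - \frac{106}{167} \cdot \frac{1}{131}\right) + \left(5 + \left(-4 + 2 \left(-21\right)\right)^{2}\right)\right) \left(-201896 - 155632\right) = \left(\left(135 + \left(-106\right) \frac{1}{167} \cdot \frac{1}{131}\right) + \left(5 + \left(-4 - 42\right)^{2}\right)\right) \left(-357528\right) = \left(\left(135 - \frac{106}{21877}\right) + \left(5 + \left(-46\right)^{2}\right)\right) \left(-357528\right) = \left(\left(135 - \frac{106}{21877}\right) + \left(5 + 2116\right)\right) \left(-357528\right) = \left(\frac{2953289}{21877} + 2121\right) \left(-357528\right) = \frac{49354406}{21877} \left(-357528\right) = - \frac{17645582068368}{21877}$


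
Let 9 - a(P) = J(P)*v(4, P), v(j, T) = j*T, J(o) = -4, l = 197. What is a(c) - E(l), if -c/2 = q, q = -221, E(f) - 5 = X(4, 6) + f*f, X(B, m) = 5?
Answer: -31738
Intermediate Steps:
E(f) = 10 + f² (E(f) = 5 + (5 + f*f) = 5 + (5 + f²) = 10 + f²)
v(j, T) = T*j
c = 442 (c = -2*(-221) = 442)
a(P) = 9 + 16*P (a(P) = 9 - (-4)*P*4 = 9 - (-4)*4*P = 9 - (-16)*P = 9 + 16*P)
a(c) - E(l) = (9 + 16*442) - (10 + 197²) = (9 + 7072) - (10 + 38809) = 7081 - 1*38819 = 7081 - 38819 = -31738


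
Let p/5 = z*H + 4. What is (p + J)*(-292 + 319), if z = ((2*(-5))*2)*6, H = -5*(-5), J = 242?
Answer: -397926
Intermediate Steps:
H = 25
z = -120 (z = -10*2*6 = -20*6 = -120)
p = -14980 (p = 5*(-120*25 + 4) = 5*(-3000 + 4) = 5*(-2996) = -14980)
(p + J)*(-292 + 319) = (-14980 + 242)*(-292 + 319) = -14738*27 = -397926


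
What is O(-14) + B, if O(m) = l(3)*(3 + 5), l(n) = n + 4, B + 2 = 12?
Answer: 66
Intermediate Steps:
B = 10 (B = -2 + 12 = 10)
l(n) = 4 + n
O(m) = 56 (O(m) = (4 + 3)*(3 + 5) = 7*8 = 56)
O(-14) + B = 56 + 10 = 66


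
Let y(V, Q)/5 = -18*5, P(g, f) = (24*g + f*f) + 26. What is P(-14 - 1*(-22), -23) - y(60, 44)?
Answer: 1197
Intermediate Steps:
P(g, f) = 26 + f² + 24*g (P(g, f) = (24*g + f²) + 26 = (f² + 24*g) + 26 = 26 + f² + 24*g)
y(V, Q) = -450 (y(V, Q) = 5*(-18*5) = 5*(-90) = -450)
P(-14 - 1*(-22), -23) - y(60, 44) = (26 + (-23)² + 24*(-14 - 1*(-22))) - 1*(-450) = (26 + 529 + 24*(-14 + 22)) + 450 = (26 + 529 + 24*8) + 450 = (26 + 529 + 192) + 450 = 747 + 450 = 1197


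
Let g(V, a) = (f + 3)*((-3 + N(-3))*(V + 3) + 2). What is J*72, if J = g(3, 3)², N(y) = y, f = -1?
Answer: 332928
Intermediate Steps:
g(V, a) = -32 - 12*V (g(V, a) = (-1 + 3)*((-3 - 3)*(V + 3) + 2) = 2*(-6*(3 + V) + 2) = 2*((-18 - 6*V) + 2) = 2*(-16 - 6*V) = -32 - 12*V)
J = 4624 (J = (-32 - 12*3)² = (-32 - 36)² = (-68)² = 4624)
J*72 = 4624*72 = 332928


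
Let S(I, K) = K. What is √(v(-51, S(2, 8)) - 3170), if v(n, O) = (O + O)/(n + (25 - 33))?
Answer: I*√11035714/59 ≈ 56.305*I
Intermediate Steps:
v(n, O) = 2*O/(-8 + n) (v(n, O) = (2*O)/(n - 8) = (2*O)/(-8 + n) = 2*O/(-8 + n))
√(v(-51, S(2, 8)) - 3170) = √(2*8/(-8 - 51) - 3170) = √(2*8/(-59) - 3170) = √(2*8*(-1/59) - 3170) = √(-16/59 - 3170) = √(-187046/59) = I*√11035714/59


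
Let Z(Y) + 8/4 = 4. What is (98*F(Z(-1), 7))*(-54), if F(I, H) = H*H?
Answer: -259308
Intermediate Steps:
Z(Y) = 2 (Z(Y) = -2 + 4 = 2)
F(I, H) = H²
(98*F(Z(-1), 7))*(-54) = (98*7²)*(-54) = (98*49)*(-54) = 4802*(-54) = -259308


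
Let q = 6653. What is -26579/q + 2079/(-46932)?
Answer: -420412405/104079532 ≈ -4.0393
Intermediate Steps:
-26579/q + 2079/(-46932) = -26579/6653 + 2079/(-46932) = -26579*1/6653 + 2079*(-1/46932) = -26579/6653 - 693/15644 = -420412405/104079532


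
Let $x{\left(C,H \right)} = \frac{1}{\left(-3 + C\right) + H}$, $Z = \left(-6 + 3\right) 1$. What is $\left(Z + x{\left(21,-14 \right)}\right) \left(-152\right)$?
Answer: $418$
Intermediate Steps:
$Z = -3$ ($Z = \left(-3\right) 1 = -3$)
$x{\left(C,H \right)} = \frac{1}{-3 + C + H}$
$\left(Z + x{\left(21,-14 \right)}\right) \left(-152\right) = \left(-3 + \frac{1}{-3 + 21 - 14}\right) \left(-152\right) = \left(-3 + \frac{1}{4}\right) \left(-152\right) = \left(- \frac{11}{4}\right) \left(-152\right) = 418$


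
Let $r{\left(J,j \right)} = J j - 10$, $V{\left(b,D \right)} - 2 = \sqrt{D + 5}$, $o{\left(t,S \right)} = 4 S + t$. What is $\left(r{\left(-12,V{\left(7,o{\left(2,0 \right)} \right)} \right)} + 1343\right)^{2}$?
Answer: $1714489 - 31416 \sqrt{7} \approx 1.6314 \cdot 10^{6}$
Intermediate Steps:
$o{\left(t,S \right)} = t + 4 S$
$V{\left(b,D \right)} = 2 + \sqrt{5 + D}$ ($V{\left(b,D \right)} = 2 + \sqrt{D + 5} = 2 + \sqrt{5 + D}$)
$r{\left(J,j \right)} = -10 + J j$
$\left(r{\left(-12,V{\left(7,o{\left(2,0 \right)} \right)} \right)} + 1343\right)^{2} = \left(\left(-10 - 12 \left(2 + \sqrt{5 + \left(2 + 4 \cdot 0\right)}\right)\right) + 1343\right)^{2} = \left(\left(-10 - 12 \left(2 + \sqrt{5 + \left(2 + 0\right)}\right)\right) + 1343\right)^{2} = \left(\left(-10 - 12 \left(2 + \sqrt{5 + 2}\right)\right) + 1343\right)^{2} = \left(\left(-10 - 12 \left(2 + \sqrt{7}\right)\right) + 1343\right)^{2} = \left(\left(-10 - \left(24 + 12 \sqrt{7}\right)\right) + 1343\right)^{2} = \left(\left(-34 - 12 \sqrt{7}\right) + 1343\right)^{2} = \left(1309 - 12 \sqrt{7}\right)^{2}$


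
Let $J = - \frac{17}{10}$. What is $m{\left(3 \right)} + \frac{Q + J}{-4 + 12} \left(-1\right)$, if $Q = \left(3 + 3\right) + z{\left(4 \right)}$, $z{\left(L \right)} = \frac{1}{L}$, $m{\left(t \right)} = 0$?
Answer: $- \frac{91}{160} \approx -0.56875$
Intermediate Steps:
$Q = \frac{25}{4}$ ($Q = \left(3 + 3\right) + \frac{1}{4} = 6 + \frac{1}{4} = \frac{25}{4} \approx 6.25$)
$J = - \frac{17}{10}$ ($J = \left(-17\right) \frac{1}{10} = - \frac{17}{10} \approx -1.7$)
$m{\left(3 \right)} + \frac{Q + J}{-4 + 12} \left(-1\right) = 0 + \frac{\frac{25}{4} - \frac{17}{10}}{-4 + 12} \left(-1\right) = 0 + \frac{91}{20 \cdot 8} \left(-1\right) = 0 + \frac{91}{20} \cdot \frac{1}{8} \left(-1\right) = 0 + \frac{91}{160} \left(-1\right) = 0 - \frac{91}{160} = - \frac{91}{160}$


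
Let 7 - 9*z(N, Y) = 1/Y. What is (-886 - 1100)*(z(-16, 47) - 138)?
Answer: 38426452/141 ≈ 2.7253e+5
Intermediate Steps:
z(N, Y) = 7/9 - 1/(9*Y)
(-886 - 1100)*(z(-16, 47) - 138) = (-886 - 1100)*((1/9)*(-1 + 7*47)/47 - 138) = -1986*((1/9)*(1/47)*(-1 + 329) - 138) = -1986*((1/9)*(1/47)*328 - 138) = -1986*(328/423 - 138) = -1986*(-58046/423) = 38426452/141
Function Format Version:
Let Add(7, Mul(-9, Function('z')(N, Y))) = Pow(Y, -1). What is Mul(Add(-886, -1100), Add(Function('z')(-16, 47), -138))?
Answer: Rational(38426452, 141) ≈ 2.7253e+5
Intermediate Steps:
Function('z')(N, Y) = Add(Rational(7, 9), Mul(Rational(-1, 9), Pow(Y, -1)))
Mul(Add(-886, -1100), Add(Function('z')(-16, 47), -138)) = Mul(Add(-886, -1100), Add(Mul(Rational(1, 9), Pow(47, -1), Add(-1, Mul(7, 47))), -138)) = Mul(-1986, Add(Mul(Rational(1, 9), Rational(1, 47), Add(-1, 329)), -138)) = Mul(-1986, Add(Mul(Rational(1, 9), Rational(1, 47), 328), -138)) = Mul(-1986, Add(Rational(328, 423), -138)) = Mul(-1986, Rational(-58046, 423)) = Rational(38426452, 141)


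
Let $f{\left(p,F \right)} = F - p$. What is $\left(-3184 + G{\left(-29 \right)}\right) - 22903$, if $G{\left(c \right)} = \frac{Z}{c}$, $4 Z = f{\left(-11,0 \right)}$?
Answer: $- \frac{3026103}{116} \approx -26087.0$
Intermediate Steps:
$Z = \frac{11}{4}$ ($Z = \frac{0 - -11}{4} = \frac{0 + 11}{4} = \frac{1}{4} \cdot 11 = \frac{11}{4} \approx 2.75$)
$G{\left(c \right)} = \frac{11}{4 c}$
$\left(-3184 + G{\left(-29 \right)}\right) - 22903 = \left(-3184 + \frac{11}{4 \left(-29\right)}\right) - 22903 = \left(-3184 + \frac{11}{4} \left(- \frac{1}{29}\right)\right) - 22903 = \left(-3184 - \frac{11}{116}\right) - 22903 = - \frac{369355}{116} - 22903 = - \frac{3026103}{116}$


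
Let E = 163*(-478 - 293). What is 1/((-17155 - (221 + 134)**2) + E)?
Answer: -1/268853 ≈ -3.7195e-6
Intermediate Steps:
E = -125673 (E = 163*(-771) = -125673)
1/((-17155 - (221 + 134)**2) + E) = 1/((-17155 - (221 + 134)**2) - 125673) = 1/((-17155 - 1*355**2) - 125673) = 1/((-17155 - 1*126025) - 125673) = 1/((-17155 - 126025) - 125673) = 1/(-143180 - 125673) = 1/(-268853) = -1/268853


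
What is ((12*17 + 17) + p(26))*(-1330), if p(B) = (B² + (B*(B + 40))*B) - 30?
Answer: -60492390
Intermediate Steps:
p(B) = -30 + B² + B²*(40 + B) (p(B) = (B² + (B*(40 + B))*B) - 30 = (B² + B²*(40 + B)) - 30 = -30 + B² + B²*(40 + B))
((12*17 + 17) + p(26))*(-1330) = ((12*17 + 17) + (-30 + 26³ + 41*26²))*(-1330) = ((204 + 17) + (-30 + 17576 + 41*676))*(-1330) = (221 + (-30 + 17576 + 27716))*(-1330) = (221 + 45262)*(-1330) = 45483*(-1330) = -60492390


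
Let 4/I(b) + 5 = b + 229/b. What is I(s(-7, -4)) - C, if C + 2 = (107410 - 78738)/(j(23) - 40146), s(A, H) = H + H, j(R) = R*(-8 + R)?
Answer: 11593870/4417911 ≈ 2.6243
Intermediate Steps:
s(A, H) = 2*H
C = -108274/39801 (C = -2 + (107410 - 78738)/(23*(-8 + 23) - 40146) = -2 + 28672/(23*15 - 40146) = -2 + 28672/(345 - 40146) = -2 + 28672/(-39801) = -2 + 28672*(-1/39801) = -2 - 28672/39801 = -108274/39801 ≈ -2.7204)
I(b) = 4/(-5 + b + 229/b) (I(b) = 4/(-5 + (b + 229/b)) = 4/(-5 + b + 229/b))
I(s(-7, -4)) - C = 4*(2*(-4))/(229 + (2*(-4))**2 - 10*(-4)) - 1*(-108274/39801) = 4*(-8)/(229 + (-8)**2 - 5*(-8)) + 108274/39801 = 4*(-8)/(229 + 64 + 40) + 108274/39801 = 4*(-8)/333 + 108274/39801 = 4*(-8)*(1/333) + 108274/39801 = -32/333 + 108274/39801 = 11593870/4417911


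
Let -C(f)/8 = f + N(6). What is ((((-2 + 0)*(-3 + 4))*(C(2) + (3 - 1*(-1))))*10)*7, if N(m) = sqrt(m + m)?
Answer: 1680 + 2240*sqrt(3) ≈ 5559.8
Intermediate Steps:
N(m) = sqrt(2)*sqrt(m) (N(m) = sqrt(2*m) = sqrt(2)*sqrt(m))
C(f) = -16*sqrt(3) - 8*f (C(f) = -8*(f + sqrt(2)*sqrt(6)) = -8*(f + 2*sqrt(3)) = -16*sqrt(3) - 8*f)
((((-2 + 0)*(-3 + 4))*(C(2) + (3 - 1*(-1))))*10)*7 = ((((-2 + 0)*(-3 + 4))*((-16*sqrt(3) - 8*2) + (3 - 1*(-1))))*10)*7 = (((-2*1)*((-16*sqrt(3) - 16) + (3 + 1)))*10)*7 = (-2*((-16 - 16*sqrt(3)) + 4)*10)*7 = (-2*(-12 - 16*sqrt(3))*10)*7 = ((24 + 32*sqrt(3))*10)*7 = (240 + 320*sqrt(3))*7 = 1680 + 2240*sqrt(3)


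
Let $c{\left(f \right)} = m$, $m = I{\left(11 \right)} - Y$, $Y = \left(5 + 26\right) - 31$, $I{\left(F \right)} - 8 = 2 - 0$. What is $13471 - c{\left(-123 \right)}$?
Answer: $13461$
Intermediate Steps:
$I{\left(F \right)} = 10$ ($I{\left(F \right)} = 8 + \left(2 - 0\right) = 8 + \left(2 + 0\right) = 8 + 2 = 10$)
$Y = 0$ ($Y = 31 - 31 = 0$)
$m = 10$ ($m = 10 - 0 = 10 + 0 = 10$)
$c{\left(f \right)} = 10$
$13471 - c{\left(-123 \right)} = 13471 - 10 = 13461$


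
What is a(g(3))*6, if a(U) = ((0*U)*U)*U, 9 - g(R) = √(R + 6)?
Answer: 0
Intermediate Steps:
g(R) = 9 - √(6 + R) (g(R) = 9 - √(R + 6) = 9 - √(6 + R))
a(U) = 0 (a(U) = (0*U)*U = 0*U = 0)
a(g(3))*6 = 0*6 = 0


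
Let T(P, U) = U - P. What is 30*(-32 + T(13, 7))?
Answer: -1140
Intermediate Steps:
30*(-32 + T(13, 7)) = 30*(-32 + (7 - 1*13)) = 30*(-32 + (7 - 13)) = 30*(-32 - 6) = 30*(-38) = -1140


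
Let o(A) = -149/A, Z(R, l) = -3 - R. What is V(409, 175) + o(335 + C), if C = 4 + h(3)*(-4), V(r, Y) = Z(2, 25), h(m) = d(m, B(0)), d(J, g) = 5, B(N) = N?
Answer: -1744/319 ≈ -5.4671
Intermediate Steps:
h(m) = 5
V(r, Y) = -5 (V(r, Y) = -3 - 1*2 = -3 - 2 = -5)
C = -16 (C = 4 + 5*(-4) = 4 - 20 = -16)
V(409, 175) + o(335 + C) = -5 - 149/(335 - 16) = -5 - 149/319 = -1744/319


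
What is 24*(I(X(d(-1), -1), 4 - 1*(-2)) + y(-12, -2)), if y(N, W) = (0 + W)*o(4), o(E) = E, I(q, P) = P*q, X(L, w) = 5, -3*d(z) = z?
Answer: 528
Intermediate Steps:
d(z) = -z/3
y(N, W) = 4*W (y(N, W) = (0 + W)*4 = W*4 = 4*W)
24*(I(X(d(-1), -1), 4 - 1*(-2)) + y(-12, -2)) = 24*((4 - 1*(-2))*5 + 4*(-2)) = 24*((4 + 2)*5 - 8) = 24*(6*5 - 8) = 24*(30 - 8) = 24*22 = 528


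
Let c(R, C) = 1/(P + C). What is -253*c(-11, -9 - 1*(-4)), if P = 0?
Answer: 253/5 ≈ 50.600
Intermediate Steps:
c(R, C) = 1/C (c(R, C) = 1/(0 + C) = 1/C)
-253*c(-11, -9 - 1*(-4)) = -253/(-9 - 1*(-4)) = -253/(-9 + 4) = -253/(-5) = -253*(-1/5) = 253/5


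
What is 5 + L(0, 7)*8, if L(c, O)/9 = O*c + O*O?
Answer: 3533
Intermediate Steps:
L(c, O) = 9*O² + 9*O*c (L(c, O) = 9*(O*c + O*O) = 9*(O*c + O²) = 9*(O² + O*c) = 9*O² + 9*O*c)
5 + L(0, 7)*8 = 5 + (9*7*(7 + 0))*8 = 5 + (9*7*7)*8 = 5 + 441*8 = 5 + 3528 = 3533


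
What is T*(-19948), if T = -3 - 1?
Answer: 79792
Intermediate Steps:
T = -4
T*(-19948) = -4*(-19948) = 79792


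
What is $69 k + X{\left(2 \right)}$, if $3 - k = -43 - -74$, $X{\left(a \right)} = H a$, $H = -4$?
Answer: $-1940$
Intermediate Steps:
$X{\left(a \right)} = - 4 a$
$k = -28$ ($k = 3 - \left(-43 - -74\right) = 3 - \left(-43 + 74\right) = 3 - 31 = -28$)
$69 k + X{\left(2 \right)} = 69 \left(-28\right) - 8 = -1932 - 8 = -1940$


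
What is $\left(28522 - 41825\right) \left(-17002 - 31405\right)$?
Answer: $643958321$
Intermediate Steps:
$\left(28522 - 41825\right) \left(-17002 - 31405\right) = \left(-13303\right) \left(-48407\right) = 643958321$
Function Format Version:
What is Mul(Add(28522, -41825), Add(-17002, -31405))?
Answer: 643958321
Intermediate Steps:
Mul(Add(28522, -41825), Add(-17002, -31405)) = Mul(-13303, -48407) = 643958321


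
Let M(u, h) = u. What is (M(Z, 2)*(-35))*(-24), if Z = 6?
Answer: 5040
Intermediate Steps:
(M(Z, 2)*(-35))*(-24) = (6*(-35))*(-24) = -210*(-24) = 5040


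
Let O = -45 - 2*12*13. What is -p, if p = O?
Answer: 357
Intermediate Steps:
O = -357 (O = -45 - 24*13 = -45 - 312 = -357)
p = -357
-p = -1*(-357) = 357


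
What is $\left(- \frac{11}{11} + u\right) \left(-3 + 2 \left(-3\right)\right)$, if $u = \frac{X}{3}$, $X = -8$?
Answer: $33$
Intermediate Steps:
$u = - \frac{8}{3} \approx -2.6667$
$\left(- \frac{11}{11} + u\right) \left(-3 + 2 \left(-3\right)\right) = \left(- \frac{11}{11} - \frac{8}{3}\right) \left(-3 + 2 \left(-3\right)\right) = \left(\left(-11\right) \frac{1}{11} - \frac{8}{3}\right) \left(-3 - 6\right) = \left(-1 - \frac{8}{3}\right) \left(-9\right) = \left(- \frac{11}{3}\right) \left(-9\right) = 33$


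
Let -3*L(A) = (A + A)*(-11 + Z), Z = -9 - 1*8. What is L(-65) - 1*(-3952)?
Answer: 8216/3 ≈ 2738.7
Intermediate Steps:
Z = -17 (Z = -9 - 8 = -17)
L(A) = 56*A/3 (L(A) = -(A + A)*(-11 - 17)/3 = -2*A*(-28)/3 = -(-56)*A/3 = 56*A/3)
L(-65) - 1*(-3952) = (56/3)*(-65) - 1*(-3952) = -3640/3 + 3952 = 8216/3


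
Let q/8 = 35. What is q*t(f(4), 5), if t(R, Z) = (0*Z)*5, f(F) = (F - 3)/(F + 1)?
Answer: 0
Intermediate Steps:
q = 280 (q = 8*35 = 280)
f(F) = (-3 + F)/(1 + F)
t(R, Z) = 0 (t(R, Z) = 0*5 = 0)
q*t(f(4), 5) = 280*0 = 0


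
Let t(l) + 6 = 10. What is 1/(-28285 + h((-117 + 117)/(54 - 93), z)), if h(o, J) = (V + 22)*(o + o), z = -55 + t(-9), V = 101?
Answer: -1/28285 ≈ -3.5354e-5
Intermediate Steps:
t(l) = 4 (t(l) = -6 + 10 = 4)
z = -51 (z = -55 + 4 = -51)
h(o, J) = 246*o (h(o, J) = (101 + 22)*(o + o) = 123*(2*o) = 246*o)
1/(-28285 + h((-117 + 117)/(54 - 93), z)) = 1/(-28285 + 246*((-117 + 117)/(54 - 93))) = 1/(-28285 + 246*(0/(-39))) = 1/(-28285 + 246*(0*(-1/39))) = 1/(-28285 + 246*0) = 1/(-28285 + 0) = 1/(-28285) = -1/28285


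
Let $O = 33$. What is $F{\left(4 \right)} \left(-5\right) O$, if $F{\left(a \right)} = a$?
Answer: $-660$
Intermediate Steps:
$F{\left(4 \right)} \left(-5\right) O = 4 \left(-5\right) 33 = \left(-20\right) 33 = -660$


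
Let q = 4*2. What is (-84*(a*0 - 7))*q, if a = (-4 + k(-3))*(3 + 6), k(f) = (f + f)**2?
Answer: 4704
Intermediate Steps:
q = 8
k(f) = 4*f**2 (k(f) = (2*f)**2 = 4*f**2)
a = 288 (a = (-4 + 4*(-3)**2)*(3 + 6) = (-4 + 4*9)*9 = (-4 + 36)*9 = 32*9 = 288)
(-84*(a*0 - 7))*q = -84*(288*0 - 7)*8 = -84*(0 - 7)*8 = -84*(-7)*8 = 588*8 = 4704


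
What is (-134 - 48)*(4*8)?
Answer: -5824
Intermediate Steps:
(-134 - 48)*(4*8) = -182*32 = -5824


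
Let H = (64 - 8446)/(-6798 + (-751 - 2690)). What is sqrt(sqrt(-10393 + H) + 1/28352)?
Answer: sqrt(5160316067 + 42867061568*I*sqrt(121054041695))/12095672 ≈ 7.1394 + 7.1394*I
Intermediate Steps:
H = 2794/3413 (H = -8382/(-6798 - 3441) = -8382/(-10239) = -8382*(-1/10239) = 2794/3413 ≈ 0.81863)
sqrt(sqrt(-10393 + H) + 1/28352) = sqrt(sqrt(-10393 + 2794/3413) + 1/28352) = sqrt(sqrt(-35468515/3413) + 1/28352) = sqrt(I*sqrt(121054041695)/3413 + 1/28352) = sqrt(1/28352 + I*sqrt(121054041695)/3413)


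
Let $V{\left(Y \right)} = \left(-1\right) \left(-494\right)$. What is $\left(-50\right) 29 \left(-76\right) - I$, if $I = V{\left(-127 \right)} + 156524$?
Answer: $-46818$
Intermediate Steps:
$V{\left(Y \right)} = 494$
$I = 157018$ ($I = 494 + 156524 = 157018$)
$\left(-50\right) 29 \left(-76\right) - I = \left(-50\right) 29 \left(-76\right) - 157018 = \left(-1450\right) \left(-76\right) - 157018 = 110200 - 157018 = -46818$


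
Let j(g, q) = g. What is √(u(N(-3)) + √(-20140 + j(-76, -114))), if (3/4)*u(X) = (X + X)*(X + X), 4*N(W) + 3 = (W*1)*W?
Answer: √(12 + 38*I*√14) ≈ 8.7946 + 8.0836*I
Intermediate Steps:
N(W) = -¾ + W²/4 (N(W) = -¾ + ((W*1)*W)/4 = -¾ + (W*W)/4 = -¾ + W²/4)
u(X) = 16*X²/3 (u(X) = 4*((X + X)*(X + X))/3 = 4*((2*X)*(2*X))/3 = 4*(4*X²)/3 = 16*X²/3)
√(u(N(-3)) + √(-20140 + j(-76, -114))) = √(16*(-¾ + (¼)*(-3)²)²/3 + √(-20140 - 76)) = √(16*(-¾ + (¼)*9)²/3 + √(-20216)) = √(16*(-¾ + 9/4)²/3 + 38*I*√14) = √(16*(3/2)²/3 + 38*I*√14) = √((16/3)*(9/4) + 38*I*√14) = √(12 + 38*I*√14)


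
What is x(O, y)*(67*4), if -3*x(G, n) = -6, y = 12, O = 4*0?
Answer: 536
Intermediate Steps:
O = 0
x(G, n) = 2 (x(G, n) = -1/3*(-6) = 2)
x(O, y)*(67*4) = 2*(67*4) = 2*268 = 536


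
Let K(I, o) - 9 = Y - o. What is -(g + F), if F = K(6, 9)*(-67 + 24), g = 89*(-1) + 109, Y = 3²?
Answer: 367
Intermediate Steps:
Y = 9
g = 20 (g = -89 + 109 = 20)
K(I, o) = 18 - o (K(I, o) = 9 + (9 - o) = 18 - o)
F = -387 (F = (18 - 1*9)*(-67 + 24) = (18 - 9)*(-43) = 9*(-43) = -387)
-(g + F) = -(20 - 387) = -1*(-367) = 367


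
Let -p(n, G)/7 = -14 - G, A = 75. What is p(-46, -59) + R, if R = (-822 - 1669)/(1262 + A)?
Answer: -423646/1337 ≈ -316.86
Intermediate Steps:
R = -2491/1337 (R = (-822 - 1669)/(1262 + 75) = -2491/1337 ≈ -1.8631)
p(n, G) = 98 + 7*G (p(n, G) = -7*(-14 - G) = 98 + 7*G)
p(-46, -59) + R = (98 + 7*(-59)) - 2491/1337 = (98 - 413) - 2491/1337 = -315 - 2491/1337 = -423646/1337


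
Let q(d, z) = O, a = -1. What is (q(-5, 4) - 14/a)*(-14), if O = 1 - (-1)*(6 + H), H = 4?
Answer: -350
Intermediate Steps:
O = 11 (O = 1 - (-1)*(6 + 4) = 1 - (-1)*10 = 1 - 1*(-10) = 1 + 10 = 11)
q(d, z) = 11
(q(-5, 4) - 14/a)*(-14) = (11 - 14/(1*(-1)))*(-14) = (11 - 14/(-1))*(-14) = (11 - 14*(-1))*(-14) = (11 + 14)*(-14) = 25*(-14) = -350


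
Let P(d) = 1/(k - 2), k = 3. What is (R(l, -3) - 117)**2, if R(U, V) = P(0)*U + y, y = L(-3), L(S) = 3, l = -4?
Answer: 13924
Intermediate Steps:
P(d) = 1 (P(d) = 1/(3 - 2) = 1/1 = 1)
y = 3
R(U, V) = 3 + U (R(U, V) = 1*U + 3 = U + 3 = 3 + U)
(R(l, -3) - 117)**2 = ((3 - 4) - 117)**2 = (-1 - 117)**2 = (-118)**2 = 13924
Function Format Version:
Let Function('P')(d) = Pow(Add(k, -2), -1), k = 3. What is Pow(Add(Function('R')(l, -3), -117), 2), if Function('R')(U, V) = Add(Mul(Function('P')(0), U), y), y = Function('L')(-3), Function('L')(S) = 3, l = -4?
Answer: 13924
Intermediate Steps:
Function('P')(d) = 1 (Function('P')(d) = Pow(Add(3, -2), -1) = Pow(1, -1) = 1)
y = 3
Function('R')(U, V) = Add(3, U) (Function('R')(U, V) = Add(Mul(1, U), 3) = Add(U, 3) = Add(3, U))
Pow(Add(Function('R')(l, -3), -117), 2) = Pow(Add(Add(3, -4), -117), 2) = Pow(Add(-1, -117), 2) = Pow(-118, 2) = 13924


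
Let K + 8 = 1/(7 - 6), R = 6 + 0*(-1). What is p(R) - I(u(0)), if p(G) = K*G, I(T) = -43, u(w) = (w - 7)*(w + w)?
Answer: 1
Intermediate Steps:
u(w) = 2*w*(-7 + w) (u(w) = (-7 + w)*(2*w) = 2*w*(-7 + w))
R = 6 (R = 6 + 0 = 6)
K = -7 (K = -8 + 1/(7 - 6) = -8 + 1/1 = -8 + 1 = -7)
p(G) = -7*G
p(R) - I(u(0)) = -7*6 - 1*(-43) = -42 + 43 = 1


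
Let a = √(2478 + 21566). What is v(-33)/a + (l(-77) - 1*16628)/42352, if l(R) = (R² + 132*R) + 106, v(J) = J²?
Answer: -20757/42352 + 1089*√6011/12022 ≈ 6.5329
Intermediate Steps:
l(R) = 106 + R² + 132*R
a = 2*√6011 (a = √24044 = 2*√6011 ≈ 155.06)
v(-33)/a + (l(-77) - 1*16628)/42352 = (-33)²/((2*√6011)) + ((106 + (-77)² + 132*(-77)) - 1*16628)/42352 = 1089*(√6011/12022) + ((106 + 5929 - 10164) - 16628)*(1/42352) = 1089*√6011/12022 + (-4129 - 16628)*(1/42352) = 1089*√6011/12022 - 20757*1/42352 = 1089*√6011/12022 - 20757/42352 = -20757/42352 + 1089*√6011/12022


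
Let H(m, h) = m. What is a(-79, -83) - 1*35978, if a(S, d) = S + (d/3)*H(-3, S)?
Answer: -35974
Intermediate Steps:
a(S, d) = S - d (a(S, d) = S + (d/3)*(-3) = S - d)
a(-79, -83) - 1*35978 = (-79 - 1*(-83)) - 1*35978 = (-79 + 83) - 35978 = 4 - 35978 = -35974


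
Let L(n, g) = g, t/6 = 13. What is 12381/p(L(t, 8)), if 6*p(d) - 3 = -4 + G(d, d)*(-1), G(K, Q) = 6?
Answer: -74286/7 ≈ -10612.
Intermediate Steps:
t = 78 (t = 6*13 = 78)
p(d) = -7/6 (p(d) = ½ + (-4 + 6*(-1))/6 = ½ + (-4 - 6)/6 = ½ + (⅙)*(-10) = ½ - 5/3 = -7/6)
12381/p(L(t, 8)) = 12381/(-7/6) = 12381*(-6/7) = -74286/7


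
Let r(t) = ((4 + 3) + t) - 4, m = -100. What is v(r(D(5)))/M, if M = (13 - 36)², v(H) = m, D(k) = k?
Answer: -100/529 ≈ -0.18904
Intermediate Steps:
r(t) = 3 + t (r(t) = (7 + t) - 4 = 3 + t)
v(H) = -100
M = 529 (M = (-23)² = 529)
v(r(D(5)))/M = -100/529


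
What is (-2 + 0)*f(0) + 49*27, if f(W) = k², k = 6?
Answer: 1251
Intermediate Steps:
f(W) = 36 (f(W) = 6² = 36)
(-2 + 0)*f(0) + 49*27 = (-2 + 0)*36 + 49*27 = -2*36 + 1323 = -72 + 1323 = 1251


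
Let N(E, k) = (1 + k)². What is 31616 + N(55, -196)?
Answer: 69641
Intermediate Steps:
31616 + N(55, -196) = 31616 + (1 - 196)² = 31616 + (-195)² = 31616 + 38025 = 69641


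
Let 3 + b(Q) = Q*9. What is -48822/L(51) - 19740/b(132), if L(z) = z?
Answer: -1308018/1343 ≈ -973.95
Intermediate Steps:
b(Q) = -3 + 9*Q (b(Q) = -3 + Q*9 = -3 + 9*Q)
-48822/L(51) - 19740/b(132) = -48822/51 - 19740/(-3 + 9*132) = -48822*1/51 - 19740/(-3 + 1188) = -16274/17 - 19740/1185 = -16274/17 - 19740*1/1185 = -16274/17 - 1316/79 = -1308018/1343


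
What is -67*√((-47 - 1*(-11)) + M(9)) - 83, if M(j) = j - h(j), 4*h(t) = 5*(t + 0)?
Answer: -83 - 201*I*√17/2 ≈ -83.0 - 414.37*I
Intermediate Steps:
h(t) = 5*t/4 (h(t) = (5*(t + 0))/4 = (5*t)/4 = 5*t/4)
M(j) = -j/4 (M(j) = j - 5*j/4 = -j/4)
-67*√((-47 - 1*(-11)) + M(9)) - 83 = -67*√((-47 - 1*(-11)) - ¼*9) - 83 = -67*√((-47 + 11) - 9/4) - 83 = -67*√(-36 - 9/4) - 83 = -201*I*√17/2 - 83 = -83 - 201*I*√17/2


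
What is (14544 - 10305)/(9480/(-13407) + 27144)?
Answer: 18944091/121303376 ≈ 0.15617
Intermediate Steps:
(14544 - 10305)/(9480/(-13407) + 27144) = 4239/(9480*(-1/13407) + 27144) = 4239/(-3160/4469 + 27144) = 4239/(121303376/4469) = 4239*(4469/121303376) = 18944091/121303376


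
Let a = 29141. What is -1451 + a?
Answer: 27690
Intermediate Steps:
-1451 + a = -1451 + 29141 = 27690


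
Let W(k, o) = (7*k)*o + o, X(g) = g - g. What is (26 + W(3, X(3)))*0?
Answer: 0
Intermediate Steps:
X(g) = 0
W(k, o) = o + 7*k*o (W(k, o) = 7*k*o + o = o + 7*k*o)
(26 + W(3, X(3)))*0 = (26 + 0*(1 + 7*3))*0 = (26 + 0*(1 + 21))*0 = (26 + 0*22)*0 = (26 + 0)*0 = 26*0 = 0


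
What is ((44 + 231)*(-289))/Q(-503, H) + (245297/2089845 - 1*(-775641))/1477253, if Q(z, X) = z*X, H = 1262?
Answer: 1274326466950041287/1959730253147177010 ≈ 0.65026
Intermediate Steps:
Q(z, X) = X*z
((44 + 231)*(-289))/Q(-503, H) + (245297/2089845 - 1*(-775641))/1477253 = ((44 + 231)*(-289))/((1262*(-503))) + (245297/2089845 - 1*(-775641))/1477253 = (275*(-289))/(-634786) + (245297*(1/2089845) + 775641)*(1/1477253) = -79475*(-1/634786) + (245297/2089845 + 775641)*(1/1477253) = 79475/634786 + (1620969710942/2089845)*(1/1477253) = 79475/634786 + 1620969710942/3087229795785 = 1274326466950041287/1959730253147177010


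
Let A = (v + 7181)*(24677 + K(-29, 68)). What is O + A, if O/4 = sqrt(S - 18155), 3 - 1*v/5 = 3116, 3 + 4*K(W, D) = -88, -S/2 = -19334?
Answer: -206701232 + 4*sqrt(20513) ≈ -2.0670e+8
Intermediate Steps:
S = 38668 (S = -2*(-19334) = 38668)
K(W, D) = -91/4 (K(W, D) = -3/4 + (1/4)*(-88) = -3/4 - 22 = -91/4)
v = -15565 (v = 15 - 5*3116 = 15 - 15580 = -15565)
A = -206701232 (A = (-15565 + 7181)*(24677 - 91/4) = -8384*98617/4 = -206701232)
O = 4*sqrt(20513) (O = 4*sqrt(38668 - 18155) = 4*sqrt(20513) ≈ 572.89)
O + A = 4*sqrt(20513) - 206701232 = -206701232 + 4*sqrt(20513)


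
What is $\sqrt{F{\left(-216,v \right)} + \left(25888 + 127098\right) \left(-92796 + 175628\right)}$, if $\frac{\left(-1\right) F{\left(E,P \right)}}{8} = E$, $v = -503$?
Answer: $4 \sqrt{792008630} \approx 1.1257 \cdot 10^{5}$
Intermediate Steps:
$F{\left(E,P \right)} = - 8 E$
$\sqrt{F{\left(-216,v \right)} + \left(25888 + 127098\right) \left(-92796 + 175628\right)} = \sqrt{\left(-8\right) \left(-216\right) + \left(25888 + 127098\right) \left(-92796 + 175628\right)} = \sqrt{1728 + 152986 \cdot 82832} = \sqrt{1728 + 12672136352} = \sqrt{12672138080} = 4 \sqrt{792008630}$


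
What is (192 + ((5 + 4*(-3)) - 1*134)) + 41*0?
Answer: 51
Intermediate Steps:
(192 + ((5 + 4*(-3)) - 1*134)) + 41*0 = (192 + ((5 - 12) - 134)) + 0 = (192 + (-7 - 134)) + 0 = (192 - 141) + 0 = 51 + 0 = 51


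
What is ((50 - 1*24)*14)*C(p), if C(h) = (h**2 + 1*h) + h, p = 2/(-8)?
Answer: -637/4 ≈ -159.25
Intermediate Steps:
p = -1/4 (p = 2*(-1/8) = -1/4 ≈ -0.25000)
C(h) = h**2 + 2*h (C(h) = (h**2 + h) + h = (h + h**2) + h = h**2 + 2*h)
((50 - 1*24)*14)*C(p) = ((50 - 1*24)*14)*(-(2 - 1/4)/4) = ((50 - 24)*14)*(-1/4*7/4) = (26*14)*(-7/16) = 364*(-7/16) = -637/4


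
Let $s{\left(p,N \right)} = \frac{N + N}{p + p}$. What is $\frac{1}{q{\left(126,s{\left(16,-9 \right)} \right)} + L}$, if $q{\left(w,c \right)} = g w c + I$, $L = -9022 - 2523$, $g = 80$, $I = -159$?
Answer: $- \frac{1}{17374} \approx -5.7557 \cdot 10^{-5}$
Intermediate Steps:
$L = -11545$ ($L = -9022 - 2523 = -11545$)
$s{\left(p,N \right)} = \frac{N}{p}$ ($s{\left(p,N \right)} = \frac{2 N}{2 p} = 2 N \frac{1}{2 p} = \frac{N}{p}$)
$q{\left(w,c \right)} = -159 + 80 c w$ ($q{\left(w,c \right)} = 80 w c - 159 = 80 c w - 159 = -159 + 80 c w$)
$\frac{1}{q{\left(126,s{\left(16,-9 \right)} \right)} + L} = \frac{1}{\left(-159 + 80 \left(- \frac{9}{16}\right) 126\right) - 11545} = \frac{1}{\left(-159 - 5670\right) - 11545} = \frac{1}{-5829 - 11545} = \frac{1}{-17374} = - \frac{1}{17374}$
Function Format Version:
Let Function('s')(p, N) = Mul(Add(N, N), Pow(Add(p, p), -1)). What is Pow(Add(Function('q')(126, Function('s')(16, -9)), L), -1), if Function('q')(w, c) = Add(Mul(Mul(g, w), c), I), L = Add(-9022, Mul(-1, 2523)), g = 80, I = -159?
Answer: Rational(-1, 17374) ≈ -5.7557e-5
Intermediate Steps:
L = -11545 (L = Add(-9022, -2523) = -11545)
Function('s')(p, N) = Mul(N, Pow(p, -1)) (Function('s')(p, N) = Mul(Mul(2, N), Pow(Mul(2, p), -1)) = Mul(Mul(2, N), Mul(Rational(1, 2), Pow(p, -1))) = Mul(N, Pow(p, -1)))
Function('q')(w, c) = Add(-159, Mul(80, c, w)) (Function('q')(w, c) = Add(Mul(Mul(80, w), c), -159) = Add(Mul(80, c, w), -159) = Add(-159, Mul(80, c, w)))
Pow(Add(Function('q')(126, Function('s')(16, -9)), L), -1) = Pow(Add(Add(-159, Mul(80, Mul(-9, Pow(16, -1)), 126)), -11545), -1) = Pow(Add(Add(-159, Mul(80, Mul(-9, Rational(1, 16)), 126)), -11545), -1) = Pow(Add(Add(-159, Mul(80, Rational(-9, 16), 126)), -11545), -1) = Pow(Add(Add(-159, -5670), -11545), -1) = Pow(Add(-5829, -11545), -1) = Pow(-17374, -1) = Rational(-1, 17374)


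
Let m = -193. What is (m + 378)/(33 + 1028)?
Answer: 185/1061 ≈ 0.17436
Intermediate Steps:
(m + 378)/(33 + 1028) = (-193 + 378)/(33 + 1028) = 185/1061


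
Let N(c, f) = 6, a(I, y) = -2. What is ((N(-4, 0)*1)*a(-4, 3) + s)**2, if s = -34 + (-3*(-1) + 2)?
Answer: 1681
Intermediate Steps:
s = -29 (s = -34 + (3 + 2) = -34 + 5 = -29)
((N(-4, 0)*1)*a(-4, 3) + s)**2 = ((6*1)*(-2) - 29)**2 = (6*(-2) - 29)**2 = (-12 - 29)**2 = (-41)**2 = 1681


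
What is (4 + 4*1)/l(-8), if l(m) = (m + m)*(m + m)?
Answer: 1/32 ≈ 0.031250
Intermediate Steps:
l(m) = 4*m² (l(m) = (2*m)*(2*m) = 4*m²)
(4 + 4*1)/l(-8) = (4 + 4*1)/((4*(-8)²)) = (4 + 4)/((4*64)) = 8/256 = 8*(1/256) = 1/32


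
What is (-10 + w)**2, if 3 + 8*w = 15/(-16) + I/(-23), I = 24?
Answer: 978000529/8667136 ≈ 112.84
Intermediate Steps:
w = -1833/2944 (w = -3/8 + (15/(-16) + 24/(-23))/8 = -3/8 + (15*(-1/16) + 24*(-1/23))/8 = -3/8 + (-15/16 - 24/23)/8 = -3/8 + (1/8)*(-729/368) = -3/8 - 729/2944 = -1833/2944 ≈ -0.62262)
(-10 + w)**2 = (-10 - 1833/2944)**2 = (-31273/2944)**2 = 978000529/8667136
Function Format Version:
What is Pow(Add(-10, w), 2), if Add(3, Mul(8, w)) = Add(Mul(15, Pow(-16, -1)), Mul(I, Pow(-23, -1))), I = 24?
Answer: Rational(978000529, 8667136) ≈ 112.84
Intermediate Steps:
w = Rational(-1833, 2944) (w = Add(Rational(-3, 8), Mul(Rational(1, 8), Add(Mul(15, Pow(-16, -1)), Mul(24, Pow(-23, -1))))) = Add(Rational(-3, 8), Mul(Rational(1, 8), Add(Mul(15, Rational(-1, 16)), Mul(24, Rational(-1, 23))))) = Add(Rational(-3, 8), Mul(Rational(1, 8), Add(Rational(-15, 16), Rational(-24, 23)))) = Add(Rational(-3, 8), Mul(Rational(1, 8), Rational(-729, 368))) = Add(Rational(-3, 8), Rational(-729, 2944)) = Rational(-1833, 2944) ≈ -0.62262)
Pow(Add(-10, w), 2) = Pow(Add(-10, Rational(-1833, 2944)), 2) = Pow(Rational(-31273, 2944), 2) = Rational(978000529, 8667136)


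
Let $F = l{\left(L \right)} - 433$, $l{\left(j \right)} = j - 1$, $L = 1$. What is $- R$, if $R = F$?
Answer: $433$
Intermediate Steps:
$l{\left(j \right)} = -1 + j$
$F = -433$ ($F = \left(-1 + 1\right) - 433 = 0 - 433 = -433$)
$R = -433$
$- R = \left(-1\right) \left(-433\right) = 433$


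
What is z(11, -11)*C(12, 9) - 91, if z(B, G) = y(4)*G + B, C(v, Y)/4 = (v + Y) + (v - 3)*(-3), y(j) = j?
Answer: 701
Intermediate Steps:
C(v, Y) = 36 - 8*v + 4*Y (C(v, Y) = 4*((v + Y) + (v - 3)*(-3)) = 4*((Y + v) + (-3 + v)*(-3)) = 4*((Y + v) + (9 - 3*v)) = 4*(9 + Y - 2*v) = 36 - 8*v + 4*Y)
z(B, G) = B + 4*G (z(B, G) = 4*G + B = B + 4*G)
z(11, -11)*C(12, 9) - 91 = (11 + 4*(-11))*(36 - 8*12 + 4*9) - 91 = (11 - 44)*(36 - 96 + 36) - 91 = -33*(-24) - 91 = 792 - 91 = 701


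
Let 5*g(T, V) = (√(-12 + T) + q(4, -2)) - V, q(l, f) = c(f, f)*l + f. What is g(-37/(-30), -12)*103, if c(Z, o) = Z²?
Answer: 2678/5 + 103*I*√9690/150 ≈ 535.6 + 67.594*I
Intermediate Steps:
q(l, f) = f + l*f² (q(l, f) = f²*l + f = l*f² + f = f + l*f²)
g(T, V) = 14/5 - V/5 + √(-12 + T)/5 (g(T, V) = ((√(-12 + T) - 2*(1 - 2*4)) - V)/5 = ((√(-12 + T) - 2*(1 - 8)) - V)/5 = ((√(-12 + T) - 2*(-7)) - V)/5 = ((√(-12 + T) + 14) - V)/5 = ((14 + √(-12 + T)) - V)/5 = (14 + √(-12 + T) - V)/5 = 14/5 - V/5 + √(-12 + T)/5)
g(-37/(-30), -12)*103 = (14/5 - ⅕*(-12) + √(-12 - 37/(-30))/5)*103 = (14/5 + 12/5 + √(-12 - 37*(-1/30))/5)*103 = (14/5 + 12/5 + √(-12 + 37/30)/5)*103 = (14/5 + 12/5 + √(-323/30)/5)*103 = (14/5 + 12/5 + (I*√9690/30)/5)*103 = (14/5 + 12/5 + I*√9690/150)*103 = (26/5 + I*√9690/150)*103 = 2678/5 + 103*I*√9690/150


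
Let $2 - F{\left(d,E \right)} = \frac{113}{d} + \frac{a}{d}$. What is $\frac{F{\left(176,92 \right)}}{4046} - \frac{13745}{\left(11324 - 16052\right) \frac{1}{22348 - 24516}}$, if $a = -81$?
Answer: $- \frac{82890082525}{13151523} \approx -6302.7$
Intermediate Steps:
$F{\left(d,E \right)} = 2 - \frac{32}{d}$ ($F{\left(d,E \right)} = 2 - \left(\frac{113}{d} - \frac{81}{d}\right) = 2 - \frac{32}{d}$)
$\frac{F{\left(176,92 \right)}}{4046} - \frac{13745}{\left(11324 - 16052\right) \frac{1}{22348 - 24516}} = \frac{2 - \frac{32}{176}}{4046} - \frac{13745}{\left(11324 - 16052\right) \frac{1}{22348 - 24516}} = \left(2 - \frac{2}{11}\right) \frac{1}{4046} - \frac{13745}{\left(-4728\right) \frac{1}{-2168}} = \left(2 - \frac{2}{11}\right) \frac{1}{4046} - \frac{13745}{\left(-4728\right) \left(- \frac{1}{2168}\right)} = \frac{20}{11} \cdot \frac{1}{4046} - \frac{13745}{\frac{591}{271}} = \frac{10}{22253} - \frac{3724895}{591} = - \frac{82890082525}{13151523}$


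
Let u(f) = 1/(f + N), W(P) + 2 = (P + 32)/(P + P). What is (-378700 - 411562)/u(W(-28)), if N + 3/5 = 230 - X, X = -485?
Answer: -19702417053/35 ≈ -5.6293e+8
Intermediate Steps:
N = 3572/5 (N = -⅗ + (230 - 1*(-485)) = -⅗ + (230 + 485) = -⅗ + 715 = 3572/5 ≈ 714.40)
W(P) = -2 + (32 + P)/(2*P) (W(P) = -2 + (P + 32)/(P + P) = -2 + (32 + P)/((2*P)) = -2 + (32 + P)*(1/(2*P)) = -2 + (32 + P)/(2*P))
u(f) = 1/(3572/5 + f) (u(f) = 1/(f + 3572/5) = 1/(3572/5 + f))
(-378700 - 411562)/u(W(-28)) = (-378700 - 411562)/((5/(3572 + 5*(-3/2 + 16/(-28))))) = -790262/(5/(3572 + 5*(-3/2 + 16*(-1/28)))) = -790262/(5/(3572 + 5*(-3/2 - 4/7))) = -790262/(5/(3572 + 5*(-29/14))) = -790262/(5/(3572 - 145/14)) = -790262/(5/(49863/14)) = -790262/(5*(14/49863)) = -790262/70/49863 = -790262*49863/70 = -19702417053/35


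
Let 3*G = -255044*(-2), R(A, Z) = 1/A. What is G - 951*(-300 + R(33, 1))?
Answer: 15024917/33 ≈ 4.5530e+5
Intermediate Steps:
G = 510088/3 (G = (-255044*(-2))/3 = (1/3)*510088 = 510088/3 ≈ 1.7003e+5)
G - 951*(-300 + R(33, 1)) = 510088/3 - 951*(-300 + 1/33) = 510088/3 - 951*(-9899/33) = 510088/3 + 3137983/11 = 15024917/33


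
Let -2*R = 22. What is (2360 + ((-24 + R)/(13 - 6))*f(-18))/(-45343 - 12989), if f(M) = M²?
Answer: -185/14583 ≈ -0.012686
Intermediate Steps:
R = -11 (R = -½*22 = -11)
(2360 + ((-24 + R)/(13 - 6))*f(-18))/(-45343 - 12989) = (2360 + ((-24 - 11)/(13 - 6))*(-18)²)/(-45343 - 12989) = (2360 - 35/7*324)/(-58332) = (2360 - 35*⅐*324)*(-1/58332) = (2360 - 5*324)*(-1/58332) = (2360 - 1620)*(-1/58332) = 740*(-1/58332) = -185/14583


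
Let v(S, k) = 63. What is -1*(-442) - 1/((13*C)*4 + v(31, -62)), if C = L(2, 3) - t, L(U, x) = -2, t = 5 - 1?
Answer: 110059/249 ≈ 442.00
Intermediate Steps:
t = 4
C = -6 (C = -2 - 1*4 = -2 - 4 = -6)
-1*(-442) - 1/((13*C)*4 + v(31, -62)) = -1*(-442) - 1/((13*(-6))*4 + 63) = 442 - 1/(-78*4 + 63) = 442 - 1/(-312 + 63) = 442 - 1/(-249) = 442 - 1*(-1/249) = 442 + 1/249 = 110059/249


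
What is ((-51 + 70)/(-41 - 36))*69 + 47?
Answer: 2308/77 ≈ 29.974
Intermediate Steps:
((-51 + 70)/(-41 - 36))*69 + 47 = (19/(-77))*69 + 47 = (19*(-1/77))*69 + 47 = -19/77*69 + 47 = -1311/77 + 47 = 2308/77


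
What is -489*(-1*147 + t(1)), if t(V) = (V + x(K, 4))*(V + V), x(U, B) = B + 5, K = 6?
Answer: 62103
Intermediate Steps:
x(U, B) = 5 + B
t(V) = 2*V*(9 + V) (t(V) = (V + (5 + 4))*(V + V) = (V + 9)*(2*V) = (9 + V)*(2*V) = 2*V*(9 + V))
-489*(-1*147 + t(1)) = -489*(-1*147 + 2*1*(9 + 1)) = -489*(-147 + 2*1*10) = -489*(-147 + 20) = -489*(-127) = 62103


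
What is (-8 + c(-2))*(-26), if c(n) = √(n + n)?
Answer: 208 - 52*I ≈ 208.0 - 52.0*I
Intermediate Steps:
c(n) = √2*√n (c(n) = √(2*n) = √2*√n)
(-8 + c(-2))*(-26) = (-8 + √2*√(-2))*(-26) = (-8 + √2*(I*√2))*(-26) = (-8 + 2*I)*(-26) = 208 - 52*I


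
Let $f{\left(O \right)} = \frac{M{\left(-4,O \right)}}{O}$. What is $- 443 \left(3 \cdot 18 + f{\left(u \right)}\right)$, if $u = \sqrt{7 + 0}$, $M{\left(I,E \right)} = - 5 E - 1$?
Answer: $-21707 + \frac{443 \sqrt{7}}{7} \approx -21540.0$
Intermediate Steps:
$M{\left(I,E \right)} = -1 - 5 E$
$u = \sqrt{7} \approx 2.6458$
$f{\left(O \right)} = \frac{-1 - 5 O}{O}$
$- 443 \left(3 \cdot 18 + f{\left(u \right)}\right) = - 443 \left(3 \cdot 18 - \left(5 + \frac{1}{\sqrt{7}}\right)\right) = - 443 \left(54 - \left(5 + \frac{\sqrt{7}}{7}\right)\right) = - 443 \left(49 - \frac{\sqrt{7}}{7}\right) = -21707 + \frac{443 \sqrt{7}}{7}$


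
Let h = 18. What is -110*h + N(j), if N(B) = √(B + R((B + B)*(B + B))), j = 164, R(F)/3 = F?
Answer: -1980 + 2*√80729 ≈ -1411.7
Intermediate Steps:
R(F) = 3*F
N(B) = √(B + 12*B²) (N(B) = √(B + 3*((B + B)*(B + B))) = √(B + 3*((2*B)*(2*B))) = √(B + 3*(4*B²)) = √(B + 12*B²))
-110*h + N(j) = -110*18 + √(164*(1 + 12*164)) = -1980 + √(164*(1 + 1968)) = -1980 + √(164*1969) = -1980 + √322916 = -1980 + 2*√80729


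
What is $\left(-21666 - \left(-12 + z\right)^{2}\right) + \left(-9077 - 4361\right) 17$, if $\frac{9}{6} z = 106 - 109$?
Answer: $-250308$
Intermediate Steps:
$z = -2$ ($z = \frac{2 \left(106 - 109\right)}{3} = \frac{2}{3} \left(-3\right) = -2$)
$\left(-21666 - \left(-12 + z\right)^{2}\right) + \left(-9077 - 4361\right) 17 = \left(-21666 - \left(-12 - 2\right)^{2}\right) + \left(-9077 - 4361\right) 17 = \left(-21666 - \left(-14\right)^{2}\right) - 228446 = \left(-21666 - 196\right) - 228446 = -21862 - 228446 = -250308$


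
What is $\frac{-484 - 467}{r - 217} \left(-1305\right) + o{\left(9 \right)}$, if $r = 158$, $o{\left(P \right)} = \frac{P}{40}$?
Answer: $- \frac{49641669}{2360} \approx -21035.0$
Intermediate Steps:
$o{\left(P \right)} = \frac{P}{40}$ ($o{\left(P \right)} = P \frac{1}{40} = \frac{P}{40}$)
$\frac{-484 - 467}{r - 217} \left(-1305\right) + o{\left(9 \right)} = \frac{-484 - 467}{158 - 217} \left(-1305\right) + \frac{1}{40} \cdot 9 = - \frac{951}{-59} \left(-1305\right) + \frac{9}{40} = \left(-951\right) \left(- \frac{1}{59}\right) \left(-1305\right) + \frac{9}{40} = \frac{951}{59} \left(-1305\right) + \frac{9}{40} = - \frac{1241055}{59} + \frac{9}{40} = - \frac{49641669}{2360}$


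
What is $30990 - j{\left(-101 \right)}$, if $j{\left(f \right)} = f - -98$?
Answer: $30993$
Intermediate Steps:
$j{\left(f \right)} = 98 + f$ ($j{\left(f \right)} = f + 98 = 98 + f$)
$30990 - j{\left(-101 \right)} = 30990 - \left(98 - 101\right) = 30990 - -3 = 30990 + 3 = 30993$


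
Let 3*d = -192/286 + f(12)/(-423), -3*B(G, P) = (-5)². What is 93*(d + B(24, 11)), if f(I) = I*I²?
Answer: -6199783/6721 ≈ -922.45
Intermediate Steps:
f(I) = I³
B(G, P) = -25/3 (B(G, P) = -⅓*(-5)² = -⅓*25 = -25/3)
d = -10656/6721 (d = (-192/286 + 12³/(-423))/3 = (-192*1/286 + 1728*(-1/423))/3 = (-96/143 - 192/47)/3 = (⅓)*(-31968/6721) = -10656/6721 ≈ -1.5855)
93*(d + B(24, 11)) = 93*(-10656/6721 - 25/3) = 93*(-199993/20163) = -6199783/6721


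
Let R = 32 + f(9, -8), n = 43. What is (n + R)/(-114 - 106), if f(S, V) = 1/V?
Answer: -599/1760 ≈ -0.34034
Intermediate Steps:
R = 255/8 (R = 32 + 1/(-8) = 32 - ⅛ = 255/8 ≈ 31.875)
(n + R)/(-114 - 106) = (43 + 255/8)/(-114 - 106) = (599/8)/(-220) = (599/8)*(-1/220) = -599/1760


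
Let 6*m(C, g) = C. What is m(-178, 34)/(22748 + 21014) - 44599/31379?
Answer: -5858017045/4119623394 ≈ -1.4220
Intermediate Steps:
m(C, g) = C/6
m(-178, 34)/(22748 + 21014) - 44599/31379 = ((⅙)*(-178))/(22748 + 21014) - 44599/31379 = -89/3/43762 - 44599*1/31379 = -89/3*1/43762 - 44599/31379 = -89/131286 - 44599/31379 = -5858017045/4119623394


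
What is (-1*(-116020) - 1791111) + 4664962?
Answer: 2989871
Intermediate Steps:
(-1*(-116020) - 1791111) + 4664962 = (116020 - 1791111) + 4664962 = -1675091 + 4664962 = 2989871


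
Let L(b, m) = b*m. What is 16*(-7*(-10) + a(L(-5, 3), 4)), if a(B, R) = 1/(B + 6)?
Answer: 10064/9 ≈ 1118.2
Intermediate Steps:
a(B, R) = 1/(6 + B)
16*(-7*(-10) + a(L(-5, 3), 4)) = 16*(-7*(-10) + 1/(6 - 5*3)) = 16*(70 + 1/(6 - 15)) = 16*(70 + 1/(-9)) = 16*(70 - 1/9) = 16*(629/9) = 10064/9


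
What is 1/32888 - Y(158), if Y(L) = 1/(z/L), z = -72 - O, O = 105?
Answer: 5196481/5821176 ≈ 0.89269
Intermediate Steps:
z = -177 (z = -72 - 1*105 = -72 - 105 = -177)
Y(L) = -L/177 (Y(L) = 1/(-177/L) = -L/177)
1/32888 - Y(158) = 1/32888 - (-1)*158/177 = 1/32888 - 1*(-158/177) = 1/32888 + 158/177 = 5196481/5821176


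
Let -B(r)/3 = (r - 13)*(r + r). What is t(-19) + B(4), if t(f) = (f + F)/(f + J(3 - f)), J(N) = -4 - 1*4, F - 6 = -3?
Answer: 5848/27 ≈ 216.59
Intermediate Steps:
F = 3 (F = 6 - 3 = 3)
J(N) = -8 (J(N) = -4 - 4 = -8)
B(r) = -6*r*(-13 + r) (B(r) = -3*(r - 13)*(r + r) = -3*(-13 + r)*2*r = -6*r*(-13 + r))
t(f) = (3 + f)/(-8 + f) (t(f) = (f + 3)/(f - 8) = (3 + f)/(-8 + f))
t(-19) + B(4) = (3 - 19)/(-8 - 19) + 6*4*(13 - 1*4) = -16/(-27) + 6*4*(13 - 4) = -1/27*(-16) + 6*4*9 = 16/27 + 216 = 5848/27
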